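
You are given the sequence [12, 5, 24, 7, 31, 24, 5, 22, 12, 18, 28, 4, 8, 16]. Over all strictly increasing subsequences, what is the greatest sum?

Let S[i] be the best sum of a strictly increasing subsequence ending at i:
i:      1  2  3  4  5  6  7  8  9 10 11 12 13 14
a[i]:  12  5 24  7 31 24  5 22 12 18 28  4  8 16
S:     12  5 36 12 67 36  5 34 24 42 70  4 20 40
Maximum is 70 (e.g. 5 + 7 + 12 + 18 + 28).

70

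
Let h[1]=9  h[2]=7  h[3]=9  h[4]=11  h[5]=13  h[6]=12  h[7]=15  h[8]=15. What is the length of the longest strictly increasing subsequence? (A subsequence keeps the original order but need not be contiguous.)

5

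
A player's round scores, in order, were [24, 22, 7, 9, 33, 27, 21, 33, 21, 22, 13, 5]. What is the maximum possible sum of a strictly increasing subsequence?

Let S[i] be the best sum of a strictly increasing subsequence ending at i:
i:      1  2  3  4  5  6  7  8  9 10 11 12
a[i]:  24 22  7  9 33 27 21 33 21 22 13  5
S:     24 22  7 16 57 51 37 84 37 59 29  5
Maximum is 84 (e.g. 24 + 27 + 33).

84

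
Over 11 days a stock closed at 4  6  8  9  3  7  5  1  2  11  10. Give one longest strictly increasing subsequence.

Patience tails give the LIS length; then backtrack through the dp parents:
4 → extends → [4]
6 → extends → [4, 6]
8 → extends → [4, 6, 8]
9 → extends → [4, 6, 8, 9]
3 → replaces 4 → [3, 6, 8, 9]
7 → replaces 8 → [3, 6, 7, 9]
5 → replaces 6 → [3, 5, 7, 9]
1 → replaces 3 → [1, 5, 7, 9]
2 → replaces 5 → [1, 2, 7, 9]
11 → extends → [1, 2, 7, 9, 11]
10 → replaces 11 → [1, 2, 7, 9, 10]
Length 5; one witness is 4, 6, 8, 9, 11.

4, 6, 8, 9, 11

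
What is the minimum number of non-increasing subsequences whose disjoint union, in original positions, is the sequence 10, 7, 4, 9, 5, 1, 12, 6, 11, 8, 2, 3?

4

Place each on the leftmost legal pile:
10 → new pile 1 (tops now [10])
7 → pile 1 (tops now [7])
4 → pile 1 (tops now [4])
9 → new pile 2 (tops now [4, 9])
5 → pile 2 (tops now [4, 5])
1 → pile 1 (tops now [1, 5])
12 → new pile 3 (tops now [1, 5, 12])
6 → pile 3 (tops now [1, 5, 6])
11 → new pile 4 (tops now [1, 5, 6, 11])
8 → pile 4 (tops now [1, 5, 6, 8])
2 → pile 2 (tops now [1, 2, 6, 8])
3 → pile 3 (tops now [1, 2, 3, 8])
Four piles.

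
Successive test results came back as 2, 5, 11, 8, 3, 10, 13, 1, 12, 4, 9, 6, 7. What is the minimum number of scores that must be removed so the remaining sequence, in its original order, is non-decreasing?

8

Fewest deletions = n − (longest non-decreasing subsequence).
i:      1  2  3  4  5  6  7  8  9 10 11 12 13
a[i]:   2  5 11  8  3 10 13  1 12  4  9  6  7
dp:     1  2  3  3  2  4  5  1  5  3  4  4  5
max dp = 5, so deletions = 13 − 5 = 8.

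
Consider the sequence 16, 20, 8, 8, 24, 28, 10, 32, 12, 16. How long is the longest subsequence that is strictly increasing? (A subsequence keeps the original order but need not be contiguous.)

5

Track the smallest tail for each achievable length (strict):
16 → extends → [16]
20 → extends → [16, 20]
8 → replaces 16 → [8, 20]
8 → already a tail → [8, 20]
24 → extends → [8, 20, 24]
28 → extends → [8, 20, 24, 28]
10 → replaces 20 → [8, 10, 24, 28]
32 → extends → [8, 10, 24, 28, 32]
12 → replaces 24 → [8, 10, 12, 28, 32]
16 → replaces 28 → [8, 10, 12, 16, 32]
Five tails, so the longest strictly increasing subsequence has length 5 (e.g. 16, 20, 24, 28, 32).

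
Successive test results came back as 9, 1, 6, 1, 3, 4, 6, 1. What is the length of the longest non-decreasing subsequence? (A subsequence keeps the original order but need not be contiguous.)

Let dp[i] be the length of the longest such subsequence ending at index i:
i:     1 2 3 4 5 6 7 8
a[i]:  9 1 6 1 3 4 6 1
dp:    1 1 2 2 3 4 5 3
Maximum dp value is 5.

5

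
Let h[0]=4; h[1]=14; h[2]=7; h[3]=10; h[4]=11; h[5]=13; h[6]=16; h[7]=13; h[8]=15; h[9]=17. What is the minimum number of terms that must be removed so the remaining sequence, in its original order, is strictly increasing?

Fewest deletions = n − (longest strictly increasing subsequence).
Patience tails:
4 → extends → [4]
14 → extends → [4, 14]
7 → replaces 14 → [4, 7]
10 → extends → [4, 7, 10]
11 → extends → [4, 7, 10, 11]
13 → extends → [4, 7, 10, 11, 13]
16 → extends → [4, 7, 10, 11, 13, 16]
13 → already a tail → [4, 7, 10, 11, 13, 16]
15 → replaces 16 → [4, 7, 10, 11, 13, 15]
17 → extends → [4, 7, 10, 11, 13, 15, 17]
Longest strictly increasing subsequence has length 7, so deletions = 10 − 7 = 3.

3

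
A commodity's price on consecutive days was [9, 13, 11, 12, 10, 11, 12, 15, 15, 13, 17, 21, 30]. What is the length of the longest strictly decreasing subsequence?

Negate each value so 'decreasing' becomes 'increasing', then run patience tails on the negated sequence:
-9 → extends → [-9]
-13 → replaces -9 → [-13]
-11 → extends → [-13, -11]
-12 → replaces -11 → [-13, -12]
-10 → extends → [-13, -12, -10]
-11 → replaces -10 → [-13, -12, -11]
-12 → already a tail → [-13, -12, -11]
-15 → replaces -13 → [-15, -12, -11]
-15 → already a tail → [-15, -12, -11]
-13 → replaces -12 → [-15, -13, -11]
-17 → replaces -15 → [-17, -13, -11]
-21 → replaces -17 → [-21, -13, -11]
-30 → replaces -21 → [-30, -13, -11]
Three tails, so the longest strictly decreasing subsequence of the original has length 3.

3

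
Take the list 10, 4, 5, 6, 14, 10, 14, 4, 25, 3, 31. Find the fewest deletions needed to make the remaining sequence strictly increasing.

4

Fewest deletions = n − (longest strictly increasing subsequence).
Patience tails:
10 → extends → [10]
4 → replaces 10 → [4]
5 → extends → [4, 5]
6 → extends → [4, 5, 6]
14 → extends → [4, 5, 6, 14]
10 → replaces 14 → [4, 5, 6, 10]
14 → extends → [4, 5, 6, 10, 14]
4 → already a tail → [4, 5, 6, 10, 14]
25 → extends → [4, 5, 6, 10, 14, 25]
3 → replaces 4 → [3, 5, 6, 10, 14, 25]
31 → extends → [3, 5, 6, 10, 14, 25, 31]
Longest strictly increasing subsequence has length 7, so deletions = 11 − 7 = 4.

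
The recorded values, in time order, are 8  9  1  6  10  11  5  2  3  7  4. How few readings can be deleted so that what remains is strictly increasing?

Fewest deletions = n − (longest strictly increasing subsequence).
i:      1  2  3  4  5  6  7  8  9 10 11
a[i]:   8  9  1  6 10 11  5  2  3  7  4
dp:     1  2  1  2  3  4  2  2  3  4  4
max dp = 4, so deletions = 11 − 4 = 7.

7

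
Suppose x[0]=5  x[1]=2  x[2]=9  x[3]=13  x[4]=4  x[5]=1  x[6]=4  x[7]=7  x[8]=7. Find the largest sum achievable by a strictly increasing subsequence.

Let S[i] be the best sum of a strictly increasing subsequence ending at i:
i:      0  1  2  3  4  5  6  7  8
x[i]:   5  2  9 13  4  1  4  7  7
S:      5  2 14 27  6  1  6 13 13
Maximum is 27 (e.g. 5 + 9 + 13).

27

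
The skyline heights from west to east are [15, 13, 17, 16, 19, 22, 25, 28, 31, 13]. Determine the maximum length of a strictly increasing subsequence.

7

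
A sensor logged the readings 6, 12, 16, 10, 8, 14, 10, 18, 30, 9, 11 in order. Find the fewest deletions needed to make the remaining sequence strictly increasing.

6

Fewest deletions = n − (longest strictly increasing subsequence).
i:      1  2  3  4  5  6  7  8  9 10 11
a[i]:   6 12 16 10  8 14 10 18 30  9 11
dp:     1  2  3  2  2  3  3  4  5  3  4
max dp = 5, so deletions = 11 − 5 = 6.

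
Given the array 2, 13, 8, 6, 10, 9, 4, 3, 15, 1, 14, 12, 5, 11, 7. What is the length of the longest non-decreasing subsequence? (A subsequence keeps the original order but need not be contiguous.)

4

Let dp[i] be the length of the longest such subsequence ending at index i:
i:      1  2  3  4  5  6  7  8  9 10 11 12 13 14 15
a[i]:   2 13  8  6 10  9  4  3 15  1 14 12  5 11  7
dp:     1  2  2  2  3  3  2  2  4  1  4  4  3  4  4
Maximum dp value is 4.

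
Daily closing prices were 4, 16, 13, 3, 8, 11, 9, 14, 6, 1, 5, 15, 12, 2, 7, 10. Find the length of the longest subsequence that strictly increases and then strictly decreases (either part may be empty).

inc[i] = longest strictly increasing subsequence ending at i; dec[i] = longest strictly decreasing subsequence starting at i:
i:      1  2  3  4  5  6  7  8  9 10 11 12 13 14 15 16
a[i]:   4 16 13  3  8 11  9 14  6  1  5 15 12  2  7 10
inc:    1  2  2  1  2  3  3  4  2  1  2  5  4  2  3  4
dec:    3  7  6  2  4  5  4  4  3  1  2  3  2  1  1  1
Best peak at i=2 (value 16): inc=2, dec=7, length 2+7−1 = 8.

8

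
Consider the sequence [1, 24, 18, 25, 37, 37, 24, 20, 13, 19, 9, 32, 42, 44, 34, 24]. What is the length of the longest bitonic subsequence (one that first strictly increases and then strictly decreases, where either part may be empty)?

inc[i] = longest strictly increasing subsequence ending at i; dec[i] = longest strictly decreasing subsequence starting at i:
i:      1  2  3  4  5  6  7  8  9 10 11 12 13 14 15 16
a[i]:   1 24 18 25 37 37 24 20 13 19  9 32 42 44 34 24
inc:    1  2  2  3  4  4  3  3  2  3  2  4  5  6  5  4
dec:    1  4  3  5  5  5  4  3  2  2  1  2  3  3  2  1
Best peak at i=5 (value 37): inc=4, dec=5, length 4+5−1 = 8.

8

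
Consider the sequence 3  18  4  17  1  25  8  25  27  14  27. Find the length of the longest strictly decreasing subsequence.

Negate each value so 'decreasing' becomes 'increasing', then run patience tails on the negated sequence:
-3 → extends → [-3]
-18 → replaces -3 → [-18]
-4 → extends → [-18, -4]
-17 → replaces -4 → [-18, -17]
-1 → extends → [-18, -17, -1]
-25 → replaces -18 → [-25, -17, -1]
-8 → replaces -1 → [-25, -17, -8]
-25 → already a tail → [-25, -17, -8]
-27 → replaces -25 → [-27, -17, -8]
-14 → replaces -8 → [-27, -17, -14]
-27 → already a tail → [-27, -17, -14]
Three tails, so the longest strictly decreasing subsequence of the original has length 3.

3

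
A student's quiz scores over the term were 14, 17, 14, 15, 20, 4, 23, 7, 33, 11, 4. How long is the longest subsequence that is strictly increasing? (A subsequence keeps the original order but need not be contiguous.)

Track the smallest tail for each achievable length (strict):
14 → extends → [14]
17 → extends → [14, 17]
14 → already a tail → [14, 17]
15 → replaces 17 → [14, 15]
20 → extends → [14, 15, 20]
4 → replaces 14 → [4, 15, 20]
23 → extends → [4, 15, 20, 23]
7 → replaces 15 → [4, 7, 20, 23]
33 → extends → [4, 7, 20, 23, 33]
11 → replaces 20 → [4, 7, 11, 23, 33]
4 → already a tail → [4, 7, 11, 23, 33]
Five tails, so the longest strictly increasing subsequence has length 5 (e.g. 14, 17, 20, 23, 33).

5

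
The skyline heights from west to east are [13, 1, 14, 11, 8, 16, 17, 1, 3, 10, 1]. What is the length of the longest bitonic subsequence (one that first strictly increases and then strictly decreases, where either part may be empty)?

6

inc[i] = longest strictly increasing subsequence ending at i; dec[i] = longest strictly decreasing subsequence starting at i:
i:      1  2  3  4  5  6  7  8  9 10 11
a[i]:  13  1 14 11  8 16 17  1  3 10  1
inc:    1  1  2  2  2  3  4  1  2  3  1
dec:    5  1  5  4  3  3  3  1  2  2  1
Best peak at i=3 (value 14): inc=2, dec=5, length 2+5−1 = 6.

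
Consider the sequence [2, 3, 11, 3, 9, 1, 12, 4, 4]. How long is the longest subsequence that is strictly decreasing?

3

Let dp[i] be the longest strictly decreasing subsequence ending at i:
i:      1  2  3  4  5  6  7  8  9
a[i]:   2  3 11  3  9  1 12  4  4
dp:     1  1  1  2  2  3  1  3  3
Maximum is 3.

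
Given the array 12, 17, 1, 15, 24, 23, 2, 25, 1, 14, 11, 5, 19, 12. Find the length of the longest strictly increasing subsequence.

4

Track the smallest tail for each achievable length (strict):
12 → extends → [12]
17 → extends → [12, 17]
1 → replaces 12 → [1, 17]
15 → replaces 17 → [1, 15]
24 → extends → [1, 15, 24]
23 → replaces 24 → [1, 15, 23]
2 → replaces 15 → [1, 2, 23]
25 → extends → [1, 2, 23, 25]
1 → already a tail → [1, 2, 23, 25]
14 → replaces 23 → [1, 2, 14, 25]
11 → replaces 14 → [1, 2, 11, 25]
5 → replaces 11 → [1, 2, 5, 25]
19 → replaces 25 → [1, 2, 5, 19]
12 → replaces 19 → [1, 2, 5, 12]
Four tails, so the longest strictly increasing subsequence has length 4 (e.g. 12, 17, 24, 25).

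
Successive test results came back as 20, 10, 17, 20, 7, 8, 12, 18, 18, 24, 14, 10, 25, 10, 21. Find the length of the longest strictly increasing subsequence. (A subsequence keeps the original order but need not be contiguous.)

Let dp[i] be the length of the longest such subsequence ending at index i:
i:      1  2  3  4  5  6  7  8  9 10 11 12 13 14 15
a[i]:  20 10 17 20  7  8 12 18 18 24 14 10 25 10 21
dp:     1  1  2  3  1  2  3  4  4  5  4  3  6  3  5
Maximum dp value is 6.

6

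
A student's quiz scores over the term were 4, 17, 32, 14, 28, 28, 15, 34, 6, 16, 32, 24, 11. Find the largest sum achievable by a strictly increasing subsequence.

Let S[i] be the best sum of a strictly increasing subsequence ending at i:
i:      1  2  3  4  5  6  7  8  9 10 11 12 13
a[i]:   4 17 32 14 28 28 15 34  6 16 32 24 11
S:      4 21 53 18 49 49 33 87 10 49 81 73 21
Maximum is 87 (e.g. 4 + 17 + 32 + 34).

87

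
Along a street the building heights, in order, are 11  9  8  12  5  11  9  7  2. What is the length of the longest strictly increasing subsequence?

2

Let dp[i] be the length of the longest such subsequence ending at index i:
i:      1  2  3  4  5  6  7  8  9
a[i]:  11  9  8 12  5 11  9  7  2
dp:     1  1  1  2  1  2  2  2  1
Maximum dp value is 2.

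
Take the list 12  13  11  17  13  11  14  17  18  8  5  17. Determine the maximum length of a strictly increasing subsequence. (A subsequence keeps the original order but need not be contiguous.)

Let dp[i] be the length of the longest such subsequence ending at index i:
i:      1  2  3  4  5  6  7  8  9 10 11 12
a[i]:  12 13 11 17 13 11 14 17 18  8  5 17
dp:     1  2  1  3  2  1  3  4  5  1  1  4
Maximum dp value is 5.

5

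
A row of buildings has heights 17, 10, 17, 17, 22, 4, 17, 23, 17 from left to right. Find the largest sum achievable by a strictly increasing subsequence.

Let S[i] be the best sum of a strictly increasing subsequence ending at i:
i:      1  2  3  4  5  6  7  8  9
a[i]:  17 10 17 17 22  4 17 23 17
S:     17 10 27 27 49  4 27 72 27
Maximum is 72 (e.g. 10 + 17 + 22 + 23).

72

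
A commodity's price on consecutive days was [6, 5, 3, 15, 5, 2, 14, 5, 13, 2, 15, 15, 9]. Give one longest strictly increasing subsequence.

3, 5, 14, 15

Patience tails give the LIS length; then backtrack through the dp parents:
6 → extends → [6]
5 → replaces 6 → [5]
3 → replaces 5 → [3]
15 → extends → [3, 15]
5 → replaces 15 → [3, 5]
2 → replaces 3 → [2, 5]
14 → extends → [2, 5, 14]
5 → already a tail → [2, 5, 14]
13 → replaces 14 → [2, 5, 13]
2 → already a tail → [2, 5, 13]
15 → extends → [2, 5, 13, 15]
15 → already a tail → [2, 5, 13, 15]
9 → replaces 13 → [2, 5, 9, 15]
Length 4; one witness is 3, 5, 14, 15.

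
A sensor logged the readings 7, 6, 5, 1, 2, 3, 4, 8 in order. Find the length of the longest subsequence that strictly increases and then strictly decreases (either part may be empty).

5

inc[i] = longest strictly increasing subsequence ending at i; dec[i] = longest strictly decreasing subsequence starting at i:
i:     1 2 3 4 5 6 7 8
a[i]:  7 6 5 1 2 3 4 8
inc:   1 1 1 1 2 3 4 5
dec:   4 3 2 1 1 1 1 1
Best peak at i=8 (value 8): inc=5, dec=1, length 5+1−1 = 5.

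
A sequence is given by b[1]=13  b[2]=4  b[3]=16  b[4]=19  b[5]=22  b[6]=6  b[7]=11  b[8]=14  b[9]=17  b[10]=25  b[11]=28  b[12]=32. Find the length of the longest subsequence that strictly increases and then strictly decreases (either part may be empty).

inc[i] = longest strictly increasing subsequence ending at i; dec[i] = longest strictly decreasing subsequence starting at i:
i:      1  2  3  4  5  6  7  8  9 10 11 12
b[i]:  13  4 16 19 22  6 11 14 17 25 28 32
inc:    1  1  2  3  4  2  3  4  5  6  7  8
dec:    2  1  2  2  2  1  1  1  1  1  1  1
Best peak at i=12 (value 32): inc=8, dec=1, length 8+1−1 = 8.

8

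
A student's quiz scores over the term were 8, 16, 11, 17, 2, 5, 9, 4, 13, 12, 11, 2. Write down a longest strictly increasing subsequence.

Patience tails give the LIS length; then backtrack through the dp parents:
8 → extends → [8]
16 → extends → [8, 16]
11 → replaces 16 → [8, 11]
17 → extends → [8, 11, 17]
2 → replaces 8 → [2, 11, 17]
5 → replaces 11 → [2, 5, 17]
9 → replaces 17 → [2, 5, 9]
4 → replaces 5 → [2, 4, 9]
13 → extends → [2, 4, 9, 13]
12 → replaces 13 → [2, 4, 9, 12]
11 → replaces 12 → [2, 4, 9, 11]
2 → already a tail → [2, 4, 9, 11]
Length 4; one witness is 2, 5, 9, 13.

2, 5, 9, 13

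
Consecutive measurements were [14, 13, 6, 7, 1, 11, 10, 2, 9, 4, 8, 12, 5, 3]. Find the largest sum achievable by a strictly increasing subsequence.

Let S[i] be the best sum of a strictly increasing subsequence ending at i:
i:      1  2  3  4  5  6  7  8  9 10 11 12 13 14
a[i]:  14 13  6  7  1 11 10  2  9  4  8 12  5  3
S:     14 13  6 13  1 24 23  3 22  7 21 36 12  6
Maximum is 36 (e.g. 6 + 7 + 11 + 12).

36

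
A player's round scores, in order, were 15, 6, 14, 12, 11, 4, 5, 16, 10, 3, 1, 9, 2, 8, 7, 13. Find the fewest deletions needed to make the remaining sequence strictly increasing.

Fewest deletions = n − (longest strictly increasing subsequence).
Patience tails:
15 → extends → [15]
6 → replaces 15 → [6]
14 → extends → [6, 14]
12 → replaces 14 → [6, 12]
11 → replaces 12 → [6, 11]
4 → replaces 6 → [4, 11]
5 → replaces 11 → [4, 5]
16 → extends → [4, 5, 16]
10 → replaces 16 → [4, 5, 10]
3 → replaces 4 → [3, 5, 10]
1 → replaces 3 → [1, 5, 10]
9 → replaces 10 → [1, 5, 9]
2 → replaces 5 → [1, 2, 9]
8 → replaces 9 → [1, 2, 8]
7 → replaces 8 → [1, 2, 7]
13 → extends → [1, 2, 7, 13]
Longest strictly increasing subsequence has length 4, so deletions = 16 − 4 = 12.

12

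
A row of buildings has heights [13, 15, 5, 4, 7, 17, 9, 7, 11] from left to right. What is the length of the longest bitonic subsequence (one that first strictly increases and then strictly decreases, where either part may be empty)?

inc[i] = longest strictly increasing subsequence ending at i; dec[i] = longest strictly decreasing subsequence starting at i:
i:      1  2  3  4  5  6  7  8  9
a[i]:  13 15  5  4  7 17  9  7 11
inc:    1  2  1  1  2  3  3  2  4
dec:    3  3  2  1  1  3  2  1  1
Best peak at i=6 (value 17): inc=3, dec=3, length 3+3−1 = 5.

5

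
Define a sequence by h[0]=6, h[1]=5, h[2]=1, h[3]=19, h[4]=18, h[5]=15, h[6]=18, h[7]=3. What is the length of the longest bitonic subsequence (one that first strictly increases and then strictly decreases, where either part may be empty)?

5

inc[i] = longest strictly increasing subsequence ending at i; dec[i] = longest strictly decreasing subsequence starting at i:
i:      0  1  2  3  4  5  6  7
h[i]:   6  5  1 19 18 15 18  3
inc:    1  1  1  2  2  2  3  2
dec:    3  2  1  4  3  2  2  1
Best peak at i=3 (value 19): inc=2, dec=4, length 2+4−1 = 5.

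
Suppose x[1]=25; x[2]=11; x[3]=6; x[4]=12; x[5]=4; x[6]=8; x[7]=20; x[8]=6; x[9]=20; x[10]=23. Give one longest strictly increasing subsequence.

11, 12, 20, 23

Patience tails give the LIS length; then backtrack through the dp parents:
25 → extends → [25]
11 → replaces 25 → [11]
6 → replaces 11 → [6]
12 → extends → [6, 12]
4 → replaces 6 → [4, 12]
8 → replaces 12 → [4, 8]
20 → extends → [4, 8, 20]
6 → replaces 8 → [4, 6, 20]
20 → already a tail → [4, 6, 20]
23 → extends → [4, 6, 20, 23]
Length 4; one witness is 11, 12, 20, 23.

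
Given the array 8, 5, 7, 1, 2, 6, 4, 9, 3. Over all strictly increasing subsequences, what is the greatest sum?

21

Let S[i] be the best sum of a strictly increasing subsequence ending at i:
i:      1  2  3  4  5  6  7  8  9
a[i]:   8  5  7  1  2  6  4  9  3
S:      8  5 12  1  3 11  7 21  6
Maximum is 21 (e.g. 5 + 7 + 9).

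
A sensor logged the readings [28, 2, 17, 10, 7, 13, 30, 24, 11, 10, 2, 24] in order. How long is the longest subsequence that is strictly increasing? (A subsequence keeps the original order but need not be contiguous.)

4

Let dp[i] be the length of the longest such subsequence ending at index i:
i:      1  2  3  4  5  6  7  8  9 10 11 12
a[i]:  28  2 17 10  7 13 30 24 11 10  2 24
dp:     1  1  2  2  2  3  4  4  3  3  1  4
Maximum dp value is 4.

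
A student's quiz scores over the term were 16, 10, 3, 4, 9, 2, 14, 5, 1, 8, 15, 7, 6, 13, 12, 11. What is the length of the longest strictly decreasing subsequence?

6

Let dp[i] be the longest strictly decreasing subsequence ending at i:
i:      1  2  3  4  5  6  7  8  9 10 11 12 13 14 15 16
a[i]:  16 10  3  4  9  2 14  5  1  8 15  7  6 13 12 11
dp:     1  2  3  3  3  4  2  4  5  4  2  5  6  3  4  5
Maximum is 6.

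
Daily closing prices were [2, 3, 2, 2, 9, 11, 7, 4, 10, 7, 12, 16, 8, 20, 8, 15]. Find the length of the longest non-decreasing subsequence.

Let dp[i] be the length of the longest such subsequence ending at index i:
i:      1  2  3  4  5  6  7  8  9 10 11 12 13 14 15 16
a[i]:   2  3  2  2  9 11  7  4 10  7 12 16  8 20  8 15
dp:     1  2  2  3  4  5  4  4  5  5  6  7  6  8  7  8
Maximum dp value is 8.

8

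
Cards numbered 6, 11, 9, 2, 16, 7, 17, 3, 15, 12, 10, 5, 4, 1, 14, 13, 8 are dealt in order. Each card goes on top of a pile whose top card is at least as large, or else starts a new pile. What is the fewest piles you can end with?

Place each on the leftmost legal pile:
6 → new pile 1 (tops now [6])
11 → new pile 2 (tops now [6, 11])
9 → pile 2 (tops now [6, 9])
2 → pile 1 (tops now [2, 9])
16 → new pile 3 (tops now [2, 9, 16])
7 → pile 2 (tops now [2, 7, 16])
17 → new pile 4 (tops now [2, 7, 16, 17])
3 → pile 2 (tops now [2, 3, 16, 17])
15 → pile 3 (tops now [2, 3, 15, 17])
12 → pile 3 (tops now [2, 3, 12, 17])
10 → pile 3 (tops now [2, 3, 10, 17])
5 → pile 3 (tops now [2, 3, 5, 17])
4 → pile 3 (tops now [2, 3, 4, 17])
1 → pile 1 (tops now [1, 3, 4, 17])
14 → pile 4 (tops now [1, 3, 4, 14])
13 → pile 4 (tops now [1, 3, 4, 13])
8 → pile 4 (tops now [1, 3, 4, 8])
Four piles.

4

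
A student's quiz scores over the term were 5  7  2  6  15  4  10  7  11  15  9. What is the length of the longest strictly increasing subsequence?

5

Let dp[i] be the length of the longest such subsequence ending at index i:
i:      1  2  3  4  5  6  7  8  9 10 11
a[i]:   5  7  2  6 15  4 10  7 11 15  9
dp:     1  2  1  2  3  2  3  3  4  5  4
Maximum dp value is 5.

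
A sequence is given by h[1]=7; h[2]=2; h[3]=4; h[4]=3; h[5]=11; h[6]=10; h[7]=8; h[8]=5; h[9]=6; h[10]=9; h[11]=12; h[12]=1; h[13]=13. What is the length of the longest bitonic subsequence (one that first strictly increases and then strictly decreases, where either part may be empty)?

7

inc[i] = longest strictly increasing subsequence ending at i; dec[i] = longest strictly decreasing subsequence starting at i:
i:      1  2  3  4  5  6  7  8  9 10 11 12 13
h[i]:   7  2  4  3 11 10  8  5  6  9 12  1 13
inc:    1  1  2  2  3  3  3  3  4  5  6  1  7
dec:    4  2  3  2  5  4  3  2  2  2  2  1  1
Best peak at i=5 (value 11): inc=3, dec=5, length 3+5−1 = 7.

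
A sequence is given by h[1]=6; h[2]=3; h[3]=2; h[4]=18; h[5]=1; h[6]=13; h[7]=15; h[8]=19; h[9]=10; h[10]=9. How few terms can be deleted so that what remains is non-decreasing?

Fewest deletions = n − (longest non-decreasing subsequence).
i:      1  2  3  4  5  6  7  8  9 10
h[i]:   6  3  2 18  1 13 15 19 10  9
dp:     1  1  1  2  1  2  3  4  2  2
max dp = 4, so deletions = 10 − 4 = 6.

6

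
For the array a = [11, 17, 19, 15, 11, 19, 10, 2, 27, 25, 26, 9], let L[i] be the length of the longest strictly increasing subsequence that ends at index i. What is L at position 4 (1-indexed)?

2

dp[i] = 1 + max{dp[j] : j<i, a[j]<a[i]} (or 1 if no such j):
i:      1  2  3  4  5  6  7  8  9 10 11 12
a[i]:  11 17 19 15 11 19 10  2 27 25 26  9
dp:     1  2  3  2  1  3  1  1  4  4  5  2
At index 4 the value is 2.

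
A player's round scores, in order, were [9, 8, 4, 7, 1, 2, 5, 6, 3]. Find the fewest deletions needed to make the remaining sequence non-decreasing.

Fewest deletions = n − (longest non-decreasing subsequence).
i:     1 2 3 4 5 6 7 8 9
a[i]:  9 8 4 7 1 2 5 6 3
dp:    1 1 1 2 1 2 3 4 3
max dp = 4, so deletions = 9 − 4 = 5.

5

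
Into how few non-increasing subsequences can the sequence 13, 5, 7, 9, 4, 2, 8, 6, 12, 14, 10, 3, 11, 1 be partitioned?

5

The minimum number of non-increasing subsequences covering a sequence equals the length of its longest strictly increasing subsequence.
LIS length is 5 (e.g. 5, 7, 9, 12, 14), so 5 piles are needed.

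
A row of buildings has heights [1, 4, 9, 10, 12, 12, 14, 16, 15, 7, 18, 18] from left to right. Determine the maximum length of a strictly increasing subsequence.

8

Let dp[i] be the length of the longest such subsequence ending at index i:
i:      1  2  3  4  5  6  7  8  9 10 11 12
a[i]:   1  4  9 10 12 12 14 16 15  7 18 18
dp:     1  2  3  4  5  5  6  7  7  3  8  8
Maximum dp value is 8.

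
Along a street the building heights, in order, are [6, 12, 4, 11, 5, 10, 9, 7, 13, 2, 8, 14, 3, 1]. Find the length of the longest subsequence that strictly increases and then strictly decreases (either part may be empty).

inc[i] = longest strictly increasing subsequence ending at i; dec[i] = longest strictly decreasing subsequence starting at i:
i:      1  2  3  4  5  6  7  8  9 10 11 12 13 14
a[i]:   6 12  4 11  5 10  9  7 13  2  8 14  3  1
inc:    1  2  1  2  2  3  3  3  4  1  4  5  2  1
dec:    4  7  3  6  3  5  4  3  4  2  3  3  2  1
Best peak at i=2 (value 12): inc=2, dec=7, length 2+7−1 = 8.

8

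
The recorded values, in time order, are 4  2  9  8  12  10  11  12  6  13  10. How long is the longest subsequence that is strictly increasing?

6

Let dp[i] be the length of the longest such subsequence ending at index i:
i:      1  2  3  4  5  6  7  8  9 10 11
a[i]:   4  2  9  8 12 10 11 12  6 13 10
dp:     1  1  2  2  3  3  4  5  2  6  3
Maximum dp value is 6.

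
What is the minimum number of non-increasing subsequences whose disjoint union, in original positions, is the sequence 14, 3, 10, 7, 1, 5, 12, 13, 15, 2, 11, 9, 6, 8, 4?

The minimum number of non-increasing subsequences covering a sequence equals the length of its longest strictly increasing subsequence.
LIS length is 5 (e.g. 3, 10, 12, 13, 15), so 5 piles are needed.

5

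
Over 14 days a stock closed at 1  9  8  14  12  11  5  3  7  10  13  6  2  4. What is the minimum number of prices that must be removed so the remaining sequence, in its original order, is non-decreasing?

9

Fewest deletions = n − (longest non-decreasing subsequence).
i:      1  2  3  4  5  6  7  8  9 10 11 12 13 14
a[i]:   1  9  8 14 12 11  5  3  7 10 13  6  2  4
dp:     1  2  2  3  3  3  2  2  3  4  5  3  2  3
max dp = 5, so deletions = 14 − 5 = 9.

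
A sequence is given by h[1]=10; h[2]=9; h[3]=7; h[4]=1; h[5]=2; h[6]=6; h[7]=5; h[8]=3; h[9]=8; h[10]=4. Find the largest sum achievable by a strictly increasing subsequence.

Let S[i] be the best sum of a strictly increasing subsequence ending at i:
i:      1  2  3  4  5  6  7  8  9 10
h[i]:  10  9  7  1  2  6  5  3  8  4
S:     10  9  7  1  3  9  8  6 17 10
Maximum is 17 (e.g. 1 + 2 + 6 + 8).

17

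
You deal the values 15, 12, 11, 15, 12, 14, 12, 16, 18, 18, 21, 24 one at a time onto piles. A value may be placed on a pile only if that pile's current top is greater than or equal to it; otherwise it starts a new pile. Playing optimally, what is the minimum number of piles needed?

7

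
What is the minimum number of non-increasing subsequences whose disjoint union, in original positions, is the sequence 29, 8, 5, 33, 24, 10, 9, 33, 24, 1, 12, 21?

Place each on the leftmost legal pile:
29 → new pile 1 (tops now [29])
8 → pile 1 (tops now [8])
5 → pile 1 (tops now [5])
33 → new pile 2 (tops now [5, 33])
24 → pile 2 (tops now [5, 24])
10 → pile 2 (tops now [5, 10])
9 → pile 2 (tops now [5, 9])
33 → new pile 3 (tops now [5, 9, 33])
24 → pile 3 (tops now [5, 9, 24])
1 → pile 1 (tops now [1, 9, 24])
12 → pile 3 (tops now [1, 9, 12])
21 → new pile 4 (tops now [1, 9, 12, 21])
Four piles.

4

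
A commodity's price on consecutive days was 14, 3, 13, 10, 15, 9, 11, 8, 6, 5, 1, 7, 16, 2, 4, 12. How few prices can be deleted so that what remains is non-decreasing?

Fewest deletions = n − (longest non-decreasing subsequence).
Patience tails:
14 → extends → [14]
3 → replaces 14 → [3]
13 → extends → [3, 13]
10 → replaces 13 → [3, 10]
15 → extends → [3, 10, 15]
9 → replaces 10 → [3, 9, 15]
11 → replaces 15 → [3, 9, 11]
8 → replaces 9 → [3, 8, 11]
6 → replaces 8 → [3, 6, 11]
5 → replaces 6 → [3, 5, 11]
1 → replaces 3 → [1, 5, 11]
7 → replaces 11 → [1, 5, 7]
16 → extends → [1, 5, 7, 16]
2 → replaces 5 → [1, 2, 7, 16]
4 → replaces 7 → [1, 2, 4, 16]
12 → replaces 16 → [1, 2, 4, 12]
Longest non-decreasing subsequence has length 4, so deletions = 16 − 4 = 12.

12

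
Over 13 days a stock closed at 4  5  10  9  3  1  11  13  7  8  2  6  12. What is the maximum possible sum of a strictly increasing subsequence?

43

Let S[i] be the best sum of a strictly increasing subsequence ending at i:
i:      1  2  3  4  5  6  7  8  9 10 11 12 13
a[i]:   4  5 10  9  3  1 11 13  7  8  2  6 12
S:      4  9 19 18  3  1 30 43 16 24  3 15 42
Maximum is 43 (e.g. 4 + 5 + 10 + 11 + 13).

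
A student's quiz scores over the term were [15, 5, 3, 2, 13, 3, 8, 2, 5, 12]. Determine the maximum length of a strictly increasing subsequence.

Let dp[i] be the length of the longest such subsequence ending at index i:
i:      1  2  3  4  5  6  7  8  9 10
a[i]:  15  5  3  2 13  3  8  2  5 12
dp:     1  1  1  1  2  2  3  1  3  4
Maximum dp value is 4.

4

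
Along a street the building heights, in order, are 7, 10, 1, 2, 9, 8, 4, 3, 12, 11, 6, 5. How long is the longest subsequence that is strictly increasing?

4

Track the smallest tail for each achievable length (strict):
7 → extends → [7]
10 → extends → [7, 10]
1 → replaces 7 → [1, 10]
2 → replaces 10 → [1, 2]
9 → extends → [1, 2, 9]
8 → replaces 9 → [1, 2, 8]
4 → replaces 8 → [1, 2, 4]
3 → replaces 4 → [1, 2, 3]
12 → extends → [1, 2, 3, 12]
11 → replaces 12 → [1, 2, 3, 11]
6 → replaces 11 → [1, 2, 3, 6]
5 → replaces 6 → [1, 2, 3, 5]
Four tails, so the longest strictly increasing subsequence has length 4 (e.g. 1, 2, 9, 12).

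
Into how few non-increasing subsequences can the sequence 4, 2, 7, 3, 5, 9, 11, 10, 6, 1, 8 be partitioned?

Place each on the leftmost legal pile:
4 → new pile 1 (tops now [4])
2 → pile 1 (tops now [2])
7 → new pile 2 (tops now [2, 7])
3 → pile 2 (tops now [2, 3])
5 → new pile 3 (tops now [2, 3, 5])
9 → new pile 4 (tops now [2, 3, 5, 9])
11 → new pile 5 (tops now [2, 3, 5, 9, 11])
10 → pile 5 (tops now [2, 3, 5, 9, 10])
6 → pile 4 (tops now [2, 3, 5, 6, 10])
1 → pile 1 (tops now [1, 3, 5, 6, 10])
8 → pile 5 (tops now [1, 3, 5, 6, 8])
Five piles.

5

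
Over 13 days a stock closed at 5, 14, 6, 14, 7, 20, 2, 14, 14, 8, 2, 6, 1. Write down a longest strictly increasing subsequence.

Patience tails give the LIS length; then backtrack through the dp parents:
5 → extends → [5]
14 → extends → [5, 14]
6 → replaces 14 → [5, 6]
14 → extends → [5, 6, 14]
7 → replaces 14 → [5, 6, 7]
20 → extends → [5, 6, 7, 20]
2 → replaces 5 → [2, 6, 7, 20]
14 → replaces 20 → [2, 6, 7, 14]
14 → already a tail → [2, 6, 7, 14]
8 → replaces 14 → [2, 6, 7, 8]
2 → already a tail → [2, 6, 7, 8]
6 → already a tail → [2, 6, 7, 8]
1 → replaces 2 → [1, 6, 7, 8]
Length 4; one witness is 5, 6, 14, 20.

5, 6, 14, 20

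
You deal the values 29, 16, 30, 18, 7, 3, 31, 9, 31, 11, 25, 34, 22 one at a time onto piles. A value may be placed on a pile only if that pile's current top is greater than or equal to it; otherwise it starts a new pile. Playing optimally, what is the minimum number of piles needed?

5

Place each on the leftmost legal pile:
29 → new pile 1 (tops now [29])
16 → pile 1 (tops now [16])
30 → new pile 2 (tops now [16, 30])
18 → pile 2 (tops now [16, 18])
7 → pile 1 (tops now [7, 18])
3 → pile 1 (tops now [3, 18])
31 → new pile 3 (tops now [3, 18, 31])
9 → pile 2 (tops now [3, 9, 31])
31 → pile 3 (tops now [3, 9, 31])
11 → pile 3 (tops now [3, 9, 11])
25 → new pile 4 (tops now [3, 9, 11, 25])
34 → new pile 5 (tops now [3, 9, 11, 25, 34])
22 → pile 4 (tops now [3, 9, 11, 22, 34])
Five piles.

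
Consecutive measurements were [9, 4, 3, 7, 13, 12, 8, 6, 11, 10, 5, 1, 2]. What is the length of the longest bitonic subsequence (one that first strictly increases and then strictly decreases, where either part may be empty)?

8

inc[i] = longest strictly increasing subsequence ending at i; dec[i] = longest strictly decreasing subsequence starting at i:
i:      1  2  3  4  5  6  7  8  9 10 11 12 13
a[i]:   9  4  3  7 13 12  8  6 11 10  5  1  2
inc:    1  1  1  2  3  3  3  2  4  4  2  1  2
dec:    5  3  2  4  6  5  4  3  4  3  2  1  1
Best peak at i=5 (value 13): inc=3, dec=6, length 3+6−1 = 8.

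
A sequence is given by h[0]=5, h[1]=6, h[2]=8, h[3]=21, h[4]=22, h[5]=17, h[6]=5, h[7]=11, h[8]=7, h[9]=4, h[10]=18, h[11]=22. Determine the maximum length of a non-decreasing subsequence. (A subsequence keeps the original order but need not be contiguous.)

6

Track the smallest tail for each achievable length (allowing ties):
5 → extends → [5]
6 → extends → [5, 6]
8 → extends → [5, 6, 8]
21 → extends → [5, 6, 8, 21]
22 → extends → [5, 6, 8, 21, 22]
17 → replaces 21 → [5, 6, 8, 17, 22]
5 → replaces 6 → [5, 5, 8, 17, 22]
11 → replaces 17 → [5, 5, 8, 11, 22]
7 → replaces 8 → [5, 5, 7, 11, 22]
4 → replaces 5 → [4, 5, 7, 11, 22]
18 → replaces 22 → [4, 5, 7, 11, 18]
22 → extends → [4, 5, 7, 11, 18, 22]
Six tails, so the longest non-decreasing subsequence has length 6 (e.g. 5, 6, 8, 21, 22, 22).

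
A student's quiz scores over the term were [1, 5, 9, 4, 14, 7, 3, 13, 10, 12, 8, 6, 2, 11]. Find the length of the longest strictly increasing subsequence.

5

Track the smallest tail for each achievable length (strict):
1 → extends → [1]
5 → extends → [1, 5]
9 → extends → [1, 5, 9]
4 → replaces 5 → [1, 4, 9]
14 → extends → [1, 4, 9, 14]
7 → replaces 9 → [1, 4, 7, 14]
3 → replaces 4 → [1, 3, 7, 14]
13 → replaces 14 → [1, 3, 7, 13]
10 → replaces 13 → [1, 3, 7, 10]
12 → extends → [1, 3, 7, 10, 12]
8 → replaces 10 → [1, 3, 7, 8, 12]
6 → replaces 7 → [1, 3, 6, 8, 12]
2 → replaces 3 → [1, 2, 6, 8, 12]
11 → replaces 12 → [1, 2, 6, 8, 11]
Five tails, so the longest strictly increasing subsequence has length 5 (e.g. 1, 5, 9, 10, 12).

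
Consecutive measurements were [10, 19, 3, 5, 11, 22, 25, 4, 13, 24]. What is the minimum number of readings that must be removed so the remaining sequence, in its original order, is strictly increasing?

5

Fewest deletions = n − (longest strictly increasing subsequence).
i:      1  2  3  4  5  6  7  8  9 10
a[i]:  10 19  3  5 11 22 25  4 13 24
dp:     1  2  1  2  3  4  5  2  4  5
max dp = 5, so deletions = 10 − 5 = 5.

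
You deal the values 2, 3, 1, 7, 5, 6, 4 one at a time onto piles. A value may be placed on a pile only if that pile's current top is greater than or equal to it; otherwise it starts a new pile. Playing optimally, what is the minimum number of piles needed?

Place each on the leftmost legal pile:
2 → new pile 1 (tops now [2])
3 → new pile 2 (tops now [2, 3])
1 → pile 1 (tops now [1, 3])
7 → new pile 3 (tops now [1, 3, 7])
5 → pile 3 (tops now [1, 3, 5])
6 → new pile 4 (tops now [1, 3, 5, 6])
4 → pile 3 (tops now [1, 3, 4, 6])
Four piles.

4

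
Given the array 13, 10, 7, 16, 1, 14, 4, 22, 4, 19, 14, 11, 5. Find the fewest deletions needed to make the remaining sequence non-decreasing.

Fewest deletions = n − (longest non-decreasing subsequence).
i:      1  2  3  4  5  6  7  8  9 10 11 12 13
a[i]:  13 10  7 16  1 14  4 22  4 19 14 11  5
dp:     1  1  1  2  1  2  2  3  3  4  4  4  4
max dp = 4, so deletions = 13 − 4 = 9.

9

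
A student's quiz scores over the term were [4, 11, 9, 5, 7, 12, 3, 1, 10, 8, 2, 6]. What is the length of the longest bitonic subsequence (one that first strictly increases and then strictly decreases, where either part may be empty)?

7

inc[i] = longest strictly increasing subsequence ending at i; dec[i] = longest strictly decreasing subsequence starting at i:
i:      1  2  3  4  5  6  7  8  9 10 11 12
a[i]:   4 11  9  5  7 12  3  1 10  8  2  6
inc:    1  2  2  2  3  4  1  1  4  4  2  3
dec:    3  5  4  3  3  4  2  1  3  2  1  1
Best peak at i=6 (value 12): inc=4, dec=4, length 4+4−1 = 7.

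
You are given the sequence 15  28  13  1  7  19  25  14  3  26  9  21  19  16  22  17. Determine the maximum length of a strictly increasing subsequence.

Let dp[i] be the length of the longest such subsequence ending at index i:
i:      1  2  3  4  5  6  7  8  9 10 11 12 13 14 15 16
a[i]:  15 28 13  1  7 19 25 14  3 26  9 21 19 16 22 17
dp:     1  2  1  1  2  3  4  3  2  5  3  4  4  4  5  5
Maximum dp value is 5.

5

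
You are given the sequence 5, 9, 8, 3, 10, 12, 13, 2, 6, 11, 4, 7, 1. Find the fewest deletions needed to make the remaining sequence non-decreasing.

8

Fewest deletions = n − (longest non-decreasing subsequence).
Patience tails:
5 → extends → [5]
9 → extends → [5, 9]
8 → replaces 9 → [5, 8]
3 → replaces 5 → [3, 8]
10 → extends → [3, 8, 10]
12 → extends → [3, 8, 10, 12]
13 → extends → [3, 8, 10, 12, 13]
2 → replaces 3 → [2, 8, 10, 12, 13]
6 → replaces 8 → [2, 6, 10, 12, 13]
11 → replaces 12 → [2, 6, 10, 11, 13]
4 → replaces 6 → [2, 4, 10, 11, 13]
7 → replaces 10 → [2, 4, 7, 11, 13]
1 → replaces 2 → [1, 4, 7, 11, 13]
Longest non-decreasing subsequence has length 5, so deletions = 13 − 5 = 8.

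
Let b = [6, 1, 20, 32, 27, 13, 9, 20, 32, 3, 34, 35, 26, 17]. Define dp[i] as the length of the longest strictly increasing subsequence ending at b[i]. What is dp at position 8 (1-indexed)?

3

dp[i] = 1 + max{dp[j] : j<i, b[j]<b[i]} (or 1 if no such j):
i:      1  2  3  4  5  6  7  8  9 10 11 12 13 14
b[i]:   6  1 20 32 27 13  9 20 32  3 34 35 26 17
dp:     1  1  2  3  3  2  2  3  4  2  5  6  4  3
At index 8 the value is 3.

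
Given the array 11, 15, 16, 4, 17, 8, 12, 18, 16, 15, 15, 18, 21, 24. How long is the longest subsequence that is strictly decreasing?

Let dp[i] be the longest strictly decreasing subsequence ending at i:
i:      1  2  3  4  5  6  7  8  9 10 11 12 13 14
a[i]:  11 15 16  4 17  8 12 18 16 15 15 18 21 24
dp:     1  1  1  2  1  2  2  1  2  3  3  1  1  1
Maximum is 3.

3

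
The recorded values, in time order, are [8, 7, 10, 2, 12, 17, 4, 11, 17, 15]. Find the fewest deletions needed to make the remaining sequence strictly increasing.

6

Fewest deletions = n − (longest strictly increasing subsequence).
Patience tails:
8 → extends → [8]
7 → replaces 8 → [7]
10 → extends → [7, 10]
2 → replaces 7 → [2, 10]
12 → extends → [2, 10, 12]
17 → extends → [2, 10, 12, 17]
4 → replaces 10 → [2, 4, 12, 17]
11 → replaces 12 → [2, 4, 11, 17]
17 → already a tail → [2, 4, 11, 17]
15 → replaces 17 → [2, 4, 11, 15]
Longest strictly increasing subsequence has length 4, so deletions = 10 − 4 = 6.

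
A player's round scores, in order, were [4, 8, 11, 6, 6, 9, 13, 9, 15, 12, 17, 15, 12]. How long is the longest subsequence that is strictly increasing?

6

Track the smallest tail for each achievable length (strict):
4 → extends → [4]
8 → extends → [4, 8]
11 → extends → [4, 8, 11]
6 → replaces 8 → [4, 6, 11]
6 → already a tail → [4, 6, 11]
9 → replaces 11 → [4, 6, 9]
13 → extends → [4, 6, 9, 13]
9 → already a tail → [4, 6, 9, 13]
15 → extends → [4, 6, 9, 13, 15]
12 → replaces 13 → [4, 6, 9, 12, 15]
17 → extends → [4, 6, 9, 12, 15, 17]
15 → already a tail → [4, 6, 9, 12, 15, 17]
12 → already a tail → [4, 6, 9, 12, 15, 17]
Six tails, so the longest strictly increasing subsequence has length 6 (e.g. 4, 8, 11, 13, 15, 17).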